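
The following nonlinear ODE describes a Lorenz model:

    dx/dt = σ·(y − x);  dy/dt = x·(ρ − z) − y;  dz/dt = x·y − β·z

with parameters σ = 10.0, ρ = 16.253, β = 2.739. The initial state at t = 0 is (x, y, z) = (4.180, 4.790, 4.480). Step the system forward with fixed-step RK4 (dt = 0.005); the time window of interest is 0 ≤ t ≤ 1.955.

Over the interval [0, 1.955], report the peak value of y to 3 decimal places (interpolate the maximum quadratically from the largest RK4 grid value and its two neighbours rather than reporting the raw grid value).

t=0.000: state=(4.180, 4.790, 4.480)
step 1 (dt=0.005): k1=(6.100, 44.421, 7.751), k2=(7.058, 44.408, 8.237), k3=(7.034, 44.431, 8.246), k4=(7.970, 44.439, 8.743); state += dt/6·(k1+2k2+2k3+k4)
t=0.005: state=(4.215, 5.012, 4.521)
t=0.010: state=(4.260, 5.235, 4.568)
t=0.015: state=(4.313, 5.458, 4.619)
continuing one RK4 step at a time; state shown every 20 steps (Δt=0.1):
t=0.100: state=(6.270, 9.528, 6.667)
t=0.200: state=(9.968, 13.436, 13.683)
t=0.300: state=(11.285, 9.721, 22.295)
t=0.400: state=(7.512, 2.691, 21.966)
t=0.500: state=(3.477, 0.577, 17.332)
t=0.600: state=(1.650, 0.704, 13.297)
t=0.700: state=(1.233, 1.222, 10.223)
t=0.800: state=(1.499, 2.024, 7.962)
t=0.900: state=(2.311, 3.453, 6.505)
t=1.000: state=(3.906, 6.027, 6.231)
t=1.100: state=(6.641, 9.944, 8.479)
t=1.200: state=(9.938, 12.607, 15.122)
t=1.300: state=(10.510, 8.616, 21.803)
t=1.400: state=(7.046, 2.954, 20.897)
t=1.500: state=(3.683, 1.295, 16.746)
t=1.600: state=(2.213, 1.516, 13.057)
t=1.700: state=(2.031, 2.279, 10.263)
t=1.800: state=(2.634, 3.595, 8.392)
t=1.900: state=(4.009, 5.841, 7.746)
t=1.955: state=(5.170, 7.562, 8.236)
largest grid value and its neighbours: y(0.210)=13.51185, y(0.215)=13.51396, y(0.220)=13.49087
parabola through these three points peaks at t≈0.213 with y≈13.51614

max y = 13.516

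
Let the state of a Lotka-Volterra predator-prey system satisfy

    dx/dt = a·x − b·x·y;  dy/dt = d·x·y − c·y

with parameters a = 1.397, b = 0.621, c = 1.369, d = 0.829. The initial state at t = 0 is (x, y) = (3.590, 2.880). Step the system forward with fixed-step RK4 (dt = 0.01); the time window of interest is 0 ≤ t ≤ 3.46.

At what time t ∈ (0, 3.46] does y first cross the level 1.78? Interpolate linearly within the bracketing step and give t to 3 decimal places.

t=0.000: state=(3.590, 2.880)
step 1 (dt=0.01): k1=(-1.405, 4.628), k2=(-1.454, 4.649), k3=(-1.454, 4.648), k4=(-1.503, 4.668); state += dt/6·(k1+2k2+2k3+k4)
t=0.010: state=(3.575, 2.926)
t=0.020: state=(3.560, 2.973)
t=0.030: state=(3.543, 3.021)
continuing one RK4 step at a time; state shown every 20 steps (Δt=0.2):
t=0.200: state=(3.128, 3.841)
t=0.400: state=(2.434, 4.638)
t=0.600: state=(1.761, 4.986)
t=0.800: state=(1.259, 4.858)
t=1.000: state=(0.933, 4.421)
t=1.200: state=(0.738, 3.856)
t=1.400: state=(0.626, 3.280)
t=1.600: state=(0.570, 2.753)
t=1.800: state=(0.551, 2.297)
t=2.000: state=(0.562, 1.915)
t=2.080: state=(0.573, 1.782)
next step: t=2.090: state=(0.575, 1.766) — y has crossed 1.78
linear interpolation between t=2.080 (1.78173) and t=2.090 (1.76588) → t≈2.081

t = 2.081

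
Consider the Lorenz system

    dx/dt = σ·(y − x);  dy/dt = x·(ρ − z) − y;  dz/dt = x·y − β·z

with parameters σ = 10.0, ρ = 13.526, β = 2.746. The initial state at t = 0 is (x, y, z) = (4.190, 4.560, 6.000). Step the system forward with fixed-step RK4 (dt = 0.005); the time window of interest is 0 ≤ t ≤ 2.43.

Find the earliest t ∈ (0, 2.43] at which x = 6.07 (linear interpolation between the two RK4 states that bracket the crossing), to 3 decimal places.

t = 0.132

t=0.000: state=(4.190, 4.560, 6.000)
step 1 (dt=0.005): k1=(3.700, 26.974, 2.630), k2=(4.282, 26.949, 2.938), k3=(4.267, 26.956, 2.942), k4=(4.834, 26.938, 3.255); state += dt/6·(k1+2k2+2k3+k4)
t=0.005: state=(4.211, 4.695, 6.015)
t=0.010: state=(4.238, 4.829, 6.033)
t=0.015: state=(4.270, 4.964, 6.054)
continuing one RK4 step at a time; state shown every 20 steps (Δt=0.1):
t=0.100: state=(5.427, 7.305, 7.051)
t=0.130: state=(6.026, 8.125, 7.768)
next step: t=0.135: state=(6.132, 8.257, 7.910) — x has crossed 6.07
linear interpolation between t=0.130 (6.02614) and t=0.135 (6.13176) → t≈0.132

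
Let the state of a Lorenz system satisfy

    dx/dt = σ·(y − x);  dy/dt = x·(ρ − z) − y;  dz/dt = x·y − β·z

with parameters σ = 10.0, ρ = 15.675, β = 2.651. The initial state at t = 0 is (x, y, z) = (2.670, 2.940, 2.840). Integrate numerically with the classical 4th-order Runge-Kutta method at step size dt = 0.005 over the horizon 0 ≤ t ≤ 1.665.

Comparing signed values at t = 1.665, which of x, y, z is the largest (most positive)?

largest component: z

t=0.000: state=(2.670, 2.940, 2.840)
step 1 (dt=0.005): k1=(2.700, 31.329, 0.321), k2=(3.416, 31.336, 0.548), k3=(3.398, 31.357, 0.552), k4=(4.098, 31.383, 0.785); state += dt/6·(k1+2k2+2k3+k4)
t=0.005: state=(2.687, 3.097, 2.843)
t=0.010: state=(2.711, 3.254, 2.848)
t=0.015: state=(2.741, 3.412, 2.856)
continuing one RK4 step at a time; state shown every 20 steps (Δt=0.1):
t=0.100: state=(4.090, 6.511, 3.553)
t=0.200: state=(7.403, 11.470, 7.353)
t=0.300: state=(11.173, 13.621, 16.754)
t=0.400: state=(10.457, 6.598, 23.353)
t=0.500: state=(5.559, 0.825, 20.255)
t=0.600: state=(2.092, -0.112, 15.598)
t=0.700: state=(0.770, 0.109, 11.962)
t=0.800: state=(0.448, 0.367, 9.188)
t=0.900: state=(0.500, 0.662, 7.069)
t=1.000: state=(0.769, 1.159, 5.473)
t=1.100: state=(1.331, 2.106, 4.347)
t=1.200: state=(2.434, 3.942, 3.831)
t=1.300: state=(4.528, 7.298, 4.657)
t=1.400: state=(7.981, 11.916, 9.004)
t=1.500: state=(11.168, 12.612, 18.164)
t=1.600: state=(9.644, 5.538, 22.796)
t=1.665: state=(6.618, 1.896, 20.918)
compare at T: x=6.618, y=1.896, z=20.918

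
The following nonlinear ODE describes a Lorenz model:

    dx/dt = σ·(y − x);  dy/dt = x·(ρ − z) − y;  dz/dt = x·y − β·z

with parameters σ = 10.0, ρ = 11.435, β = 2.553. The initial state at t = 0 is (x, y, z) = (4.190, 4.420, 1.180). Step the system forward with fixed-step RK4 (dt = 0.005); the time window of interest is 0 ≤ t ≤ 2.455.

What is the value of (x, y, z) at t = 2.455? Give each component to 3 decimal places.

t=0.000: state=(4.190, 4.420, 1.180)
step 1 (dt=0.005): k1=(2.300, 38.548, 15.507), k2=(3.206, 38.348, 15.838), k3=(3.179, 38.369, 15.844), k4=(4.060, 38.186, 16.182); state += dt/6·(k1+2k2+2k3+k4)
t=0.005: state=(4.206, 4.612, 1.259)
t=0.010: state=(4.230, 4.802, 1.342)
t=0.015: state=(4.263, 4.991, 1.428)
continuing one RK4 step at a time; state shown every 20 steps (Δt=0.1):
t=0.100: state=(5.713, 8.145, 3.659)
t=0.200: state=(8.379, 10.832, 9.008)
t=0.300: state=(9.509, 8.874, 15.351)
t=0.400: state=(7.236, 3.881, 16.678)
t=0.500: state=(4.011, 1.307, 14.089)
t=0.600: state=(2.066, 0.825, 11.165)
t=0.700: state=(1.320, 0.968, 8.773)
t=0.800: state=(1.212, 1.301, 6.918)
t=0.900: state=(1.451, 1.834, 5.541)
t=1.000: state=(1.989, 2.697, 4.634)
t=1.100: state=(2.907, 4.058, 4.319)
t=1.200: state=(4.326, 6.015, 4.967)
t=1.300: state=(6.200, 8.152, 7.214)
t=1.400: state=(7.838, 8.898, 11.101)
t=1.500: state=(7.896, 6.899, 14.318)
t=1.600: state=(6.182, 4.063, 14.485)
t=1.700: state=(4.214, 2.569, 12.667)
t=1.800: state=(3.018, 2.258, 10.542)
t=1.900: state=(2.614, 2.521, 8.739)
t=2.000: state=(2.766, 3.143, 7.431)
t=2.100: state=(3.344, 4.119, 6.731)
t=2.200: state=(4.305, 5.438, 6.834)
t=2.300: state=(5.545, 6.832, 8.001)
t=2.400: state=(6.686, 7.558, 10.186)
t=2.455: state=(7.027, 7.364, 11.501)

(x, y, z) = (7.027, 7.364, 11.501)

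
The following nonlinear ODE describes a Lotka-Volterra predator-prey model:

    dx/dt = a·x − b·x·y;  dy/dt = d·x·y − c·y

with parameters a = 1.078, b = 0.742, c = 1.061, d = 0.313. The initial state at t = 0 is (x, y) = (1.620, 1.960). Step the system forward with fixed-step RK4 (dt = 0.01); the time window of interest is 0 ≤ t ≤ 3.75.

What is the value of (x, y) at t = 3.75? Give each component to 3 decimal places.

t=0.000: state=(1.620, 1.960)
step 1 (dt=0.01): k1=(-0.610, -1.086), k2=(-0.602, -1.085), k3=(-0.602, -1.085), k4=(-0.594, -1.083); state += dt/6·(k1+2k2+2k3+k4)
t=0.010: state=(1.614, 1.949)
t=0.020: state=(1.608, 1.938)
t=0.030: state=(1.602, 1.928)
continuing one RK4 step at a time; state shown every 20 steps (Δt=0.2):
t=0.200: state=(1.527, 1.749)
t=0.400: state=(1.483, 1.554)
t=0.600: state=(1.480, 1.379)
t=0.800: state=(1.514, 1.224)
t=1.000: state=(1.582, 1.091)
t=1.200: state=(1.684, 0.977)
t=1.400: state=(1.821, 0.882)
t=1.600: state=(1.994, 0.803)
t=1.800: state=(2.206, 0.741)
t=2.000: state=(2.461, 0.693)
t=2.200: state=(2.762, 0.660)
t=2.400: state=(3.111, 0.642)
t=2.600: state=(3.511, 0.638)
t=2.800: state=(3.959, 0.652)
t=3.000: state=(4.449, 0.686)
t=3.200: state=(4.965, 0.745)
t=3.400: state=(5.480, 0.835)
t=3.600: state=(5.951, 0.967)
t=3.750: state=(6.238, 1.098)

(x, y) = (6.238, 1.098)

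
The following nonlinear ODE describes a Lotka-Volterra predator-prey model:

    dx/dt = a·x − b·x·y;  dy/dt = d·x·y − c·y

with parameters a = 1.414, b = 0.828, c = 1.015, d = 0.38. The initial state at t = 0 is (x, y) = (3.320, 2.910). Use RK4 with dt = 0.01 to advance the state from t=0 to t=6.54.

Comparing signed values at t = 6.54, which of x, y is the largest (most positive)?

t=0.000: state=(3.320, 2.910)
step 1 (dt=0.01): k1=(-3.305, 0.718), k2=(-3.298, 0.700), k3=(-3.298, 0.700), k4=(-3.291, 0.683); state += dt/6·(k1+2k2+2k3+k4)
t=0.010: state=(3.287, 2.917)
t=0.020: state=(3.254, 2.924)
t=0.030: state=(3.221, 2.930)
continuing one RK4 step at a time; state shown every 25 steps (Δt=0.25):
t=0.250: state=(2.560, 2.982)
t=0.500: state=(1.985, 2.866)
t=0.750: state=(1.598, 2.633)
t=1.000: state=(1.358, 2.348)
t=1.250: state=(1.226, 2.059)
t=1.500: state=(1.173, 1.789)
t=1.750: state=(1.183, 1.552)
t=2.000: state=(1.248, 1.351)
t=2.250: state=(1.368, 1.186)
t=2.500: state=(1.545, 1.056)
t=2.750: state=(1.787, 0.960)
t=3.000: state=(2.101, 0.895)
t=3.250: state=(2.496, 0.863)
t=3.500: state=(2.973, 0.868)
t=3.750: state=(3.523, 0.916)
t=4.000: state=(4.110, 1.022)
t=4.250: state=(4.656, 1.203)
t=4.500: state=(5.031, 1.482)
t=4.750: state=(5.075, 1.864)
t=5.000: state=(4.695, 2.308)
t=5.250: state=(3.971, 2.708)
t=5.500: state=(3.139, 2.944)
t=5.750: state=(2.415, 2.970)
t=6.000: state=(1.884, 2.822)
t=6.250: state=(1.533, 2.572)
t=6.500: state=(1.321, 2.283)
t=6.540: state=(1.297, 2.237)
compare at T: x=1.297, y=2.237

largest component: y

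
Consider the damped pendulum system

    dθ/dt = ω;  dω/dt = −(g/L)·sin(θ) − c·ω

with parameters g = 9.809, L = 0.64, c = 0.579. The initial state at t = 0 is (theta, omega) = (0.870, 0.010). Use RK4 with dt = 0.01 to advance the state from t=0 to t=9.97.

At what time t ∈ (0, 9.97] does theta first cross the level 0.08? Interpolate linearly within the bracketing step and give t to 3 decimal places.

t=0.000: state=(0.870, 0.010)
step 1 (dt=0.01): k1=(0.010, -11.720), k2=(-0.049, -11.687), k3=(-0.048, -11.684), k4=(-0.107, -11.648); state += dt/6·(k1+2k2+2k3+k4)
t=0.010: state=(0.870, -0.107)
t=0.020: state=(0.868, -0.223)
t=0.030: state=(0.865, -0.338)
t=0.410: state=(0.098, -2.944)
next step: t=0.420: state=(0.069, -2.940) — theta has crossed 0.08
linear interpolation between t=0.410 (0.09834) and t=0.420 (0.06892) → t≈0.416

t = 0.416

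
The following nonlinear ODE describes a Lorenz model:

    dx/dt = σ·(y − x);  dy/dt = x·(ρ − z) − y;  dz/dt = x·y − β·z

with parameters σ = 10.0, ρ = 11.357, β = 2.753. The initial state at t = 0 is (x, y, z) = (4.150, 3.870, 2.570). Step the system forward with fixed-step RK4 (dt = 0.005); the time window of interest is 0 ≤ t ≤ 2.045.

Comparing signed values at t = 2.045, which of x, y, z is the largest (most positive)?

largest component: z

t=0.000: state=(4.150, 3.870, 2.570)
step 1 (dt=0.005): k1=(-2.800, 32.596, 8.985), k2=(-1.915, 32.360, 9.234), k3=(-1.943, 32.377, 9.239), k4=(-1.084, 32.158, 9.491); state += dt/6·(k1+2k2+2k3+k4)
t=0.005: state=(4.140, 4.032, 2.616)
t=0.010: state=(4.139, 4.192, 2.665)
t=0.015: state=(4.145, 4.350, 2.716)
continuing one RK4 step at a time; state shown every 20 steps (Δt=0.1):
t=0.100: state=(5.113, 6.942, 4.126)
t=0.200: state=(7.283, 9.513, 7.733)
t=0.300: state=(8.834, 9.319, 12.897)
t=0.400: state=(7.921, 5.790, 15.523)
t=0.500: state=(5.381, 2.854, 14.202)
t=0.600: state=(3.360, 1.914, 11.625)
t=0.700: state=(2.438, 1.971, 9.290)
t=0.800: state=(2.301, 2.449, 7.498)
t=0.900: state=(2.679, 3.275, 6.309)
t=1.000: state=(3.492, 4.524, 5.841)
t=1.100: state=(4.735, 6.168, 6.376)
t=1.200: state=(6.244, 7.727, 8.251)
t=1.300: state=(7.400, 8.060, 11.139)
t=1.400: state=(7.340, 6.559, 13.303)
t=1.500: state=(6.085, 4.555, 13.348)
t=1.600: state=(4.647, 3.425, 11.945)
t=1.700: state=(3.755, 3.199, 10.243)
t=1.800: state=(3.503, 3.530, 8.819)
t=1.900: state=(3.763, 4.239, 7.918)
t=2.000: state=(4.419, 5.234, 7.707)
t=2.045: state=(4.811, 5.730, 7.881)
compare at T: x=4.811, y=5.730, z=7.881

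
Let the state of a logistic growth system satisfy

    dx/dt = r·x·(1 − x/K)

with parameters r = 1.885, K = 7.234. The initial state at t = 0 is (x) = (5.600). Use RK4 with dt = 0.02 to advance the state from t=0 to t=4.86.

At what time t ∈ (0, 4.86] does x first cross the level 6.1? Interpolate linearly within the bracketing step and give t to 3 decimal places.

t = 0.239

t=0.000: state=(5.600)
step 1 (dt=0.02): k1=(2.384), k2=(2.360), k3=(2.360), k4=(2.335); state += dt/6·(k1+2k2+2k3+k4)
t=0.020: state=(5.647)
t=0.040: state=(5.693)
t=0.060: state=(5.739)
continuing one RK4 step at a time; state shown every 10 steps (Δt=0.2):
t=0.200: state=(6.028)
t=0.220: state=(6.065)
next step: t=0.240: state=(6.102) — x has crossed 6.1
linear interpolation between t=0.220 (6.06505) and t=0.240 (6.10153) → t≈0.239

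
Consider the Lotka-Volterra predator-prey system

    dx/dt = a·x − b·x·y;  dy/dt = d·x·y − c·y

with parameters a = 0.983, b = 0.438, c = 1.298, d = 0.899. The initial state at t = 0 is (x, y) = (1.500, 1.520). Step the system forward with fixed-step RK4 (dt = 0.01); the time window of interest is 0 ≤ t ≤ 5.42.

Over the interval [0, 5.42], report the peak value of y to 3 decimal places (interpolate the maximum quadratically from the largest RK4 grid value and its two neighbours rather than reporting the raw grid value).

t=0.000: state=(1.500, 1.520)
step 1 (dt=0.01): k1=(0.476, 0.077), k2=(0.476, 0.080), k3=(0.476, 0.080), k4=(0.477, 0.083); state += dt/6·(k1+2k2+2k3+k4)
t=0.010: state=(1.505, 1.521)
t=0.020: state=(1.510, 1.522)
t=0.030: state=(1.514, 1.523)
continuing one RK4 step at a time; state shown every 20 steps (Δt=0.2):
t=0.200: state=(1.597, 1.549)
t=0.400: state=(1.693, 1.606)
t=0.600: state=(1.784, 1.693)
t=0.800: state=(1.863, 1.813)
t=1.000: state=(1.922, 1.966)
t=1.200: state=(1.954, 2.150)
t=1.400: state=(1.953, 2.358)
t=1.600: state=(1.915, 2.576)
t=1.800: state=(1.843, 2.787)
t=2.000: state=(1.743, 2.968)
t=2.200: state=(1.626, 3.100)
t=2.400: state=(1.503, 3.168)
t=2.600: state=(1.385, 3.168)
t=2.800: state=(1.281, 3.104)
t=3.000: state=(1.193, 2.990)
t=3.200: state=(1.125, 2.840)
t=3.400: state=(1.076, 2.670)
t=3.600: state=(1.045, 2.491)
t=3.800: state=(1.030, 2.315)
t=4.000: state=(1.031, 2.149)
t=4.200: state=(1.047, 1.997)
t=4.400: state=(1.076, 1.864)
t=4.600: state=(1.119, 1.752)
t=4.800: state=(1.173, 1.660)
t=5.000: state=(1.238, 1.590)
t=5.200: state=(1.314, 1.543)
t=5.400: state=(1.399, 1.518)
t=5.420: state=(1.408, 1.517)
largest grid value and its neighbours: y(2.490)=3.17605, y(2.500)=3.17611, y(2.510)=3.17600
parabola through these three points peaks at t≈2.499 with y≈3.17611

max y = 3.176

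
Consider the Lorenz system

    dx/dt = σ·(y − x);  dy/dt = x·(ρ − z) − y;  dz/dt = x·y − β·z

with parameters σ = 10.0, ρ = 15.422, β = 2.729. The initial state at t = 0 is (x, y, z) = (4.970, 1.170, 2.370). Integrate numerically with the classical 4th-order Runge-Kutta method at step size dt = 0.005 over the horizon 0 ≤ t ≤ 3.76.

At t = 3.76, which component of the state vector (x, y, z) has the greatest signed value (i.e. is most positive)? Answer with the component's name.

largest component: z

t=0.000: state=(4.970, 1.170, 2.370)
step 1 (dt=0.005): k1=(-38.000, 63.698, -0.653), k2=(-35.458, 62.307, 0.017), k3=(-35.556, 62.385, 0.004), k4=(-33.103, 61.066, 0.634); state += dt/6·(k1+2k2+2k3+k4)
t=0.005: state=(4.792, 1.482, 2.370)
t=0.010: state=(4.638, 1.781, 2.376)
t=0.015: state=(4.506, 2.070, 2.388)
continuing one RK4 step at a time; state shown every 40 steps (Δt=0.2):
t=0.200: state=(7.506, 11.438, 7.216)
t=0.400: state=(10.408, 6.584, 22.949)
t=0.600: state=(2.198, 0.046, 15.203)
t=0.800: state=(0.644, 0.628, 8.850)
t=1.000: state=(1.234, 1.864, 5.295)
t=1.200: state=(3.830, 6.090, 4.587)
t=1.400: state=(10.216, 12.903, 14.779)
t=1.600: state=(6.632, 2.284, 20.222)
t=1.800: state=(1.695, 0.968, 12.287)
t=2.000: state=(1.797, 2.431, 7.514)
t=2.200: state=(4.473, 6.711, 6.530)
t=2.400: state=(9.880, 11.577, 15.854)
t=2.600: state=(6.327, 2.868, 19.069)
t=2.800: state=(2.461, 1.985, 12.165)
t=3.000: state=(3.181, 4.275, 8.288)
t=3.200: state=(6.922, 9.405, 10.359)
t=3.400: state=(9.106, 7.615, 19.205)
t=3.600: state=(4.396, 2.663, 15.628)
t=3.760: state=(3.215, 3.317, 11.390)
compare at T: x=3.215, y=3.317, z=11.390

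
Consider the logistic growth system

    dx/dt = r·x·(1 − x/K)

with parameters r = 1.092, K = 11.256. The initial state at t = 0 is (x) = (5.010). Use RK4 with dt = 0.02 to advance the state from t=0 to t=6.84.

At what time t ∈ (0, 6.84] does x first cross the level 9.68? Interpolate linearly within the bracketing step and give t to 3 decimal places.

t = 1.864

t=0.000: state=(5.010)
step 1 (dt=0.02): k1=(3.036), k2=(3.039), k3=(3.039), k4=(3.043); state += dt/6·(k1+2k2+2k3+k4)
t=0.020: state=(5.071)
t=0.040: state=(5.132)
t=0.060: state=(5.193)
continuing one RK4 step at a time; state shown every 25 steps (Δt=0.5):
t=0.500: state=(6.536)
t=1.000: state=(7.936)
t=1.500: state=(9.060)
t=1.860: state=(9.674)
next step: t=1.880: state=(9.703) — x has crossed 9.68
linear interpolation between t=1.860 (9.67381) and t=1.880 (9.70328) → t≈1.864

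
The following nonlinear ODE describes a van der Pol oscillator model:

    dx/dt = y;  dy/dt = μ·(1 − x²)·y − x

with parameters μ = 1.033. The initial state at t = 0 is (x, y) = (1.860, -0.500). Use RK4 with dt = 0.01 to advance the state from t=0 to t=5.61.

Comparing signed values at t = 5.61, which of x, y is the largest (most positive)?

t=0.000: state=(1.860, -0.500)
step 1 (dt=0.01): k1=(-0.500, -0.590), k2=(-0.503, -0.584), k3=(-0.503, -0.585), k4=(-0.506, -0.579); state += dt/6·(k1+2k2+2k3+k4)
t=0.010: state=(1.855, -0.506)
t=0.020: state=(1.850, -0.512)
t=0.030: state=(1.845, -0.517)
continuing one RK4 step at a time; state shown every 20 steps (Δt=0.2):
t=0.200: state=(1.749, -0.603)
t=0.400: state=(1.620, -0.694)
t=0.600: state=(1.471, -0.790)
t=0.800: state=(1.302, -0.906)
t=1.000: state=(1.107, -1.056)
t=1.200: state=(0.876, -1.258)
t=1.400: state=(0.598, -1.536)
t=1.600: state=(0.256, -1.908)
t=1.800: state=(-0.170, -2.351)
t=2.000: state=(-0.678, -2.686)
t=2.200: state=(-1.212, -2.542)
t=2.400: state=(-1.651, -1.770)
t=2.600: state=(-1.909, -0.831)
t=2.800: state=(-2.003, -0.164)
t=3.000: state=(-1.994, 0.211)
t=3.200: state=(-1.930, 0.414)
t=3.400: state=(-1.834, 0.539)
t=3.600: state=(-1.717, 0.633)
t=3.800: state=(-1.581, 0.722)
t=4.000: state=(-1.427, 0.822)
t=4.200: state=(-1.251, 0.946)
t=4.400: state=(-1.046, 1.108)
t=4.600: state=(-0.804, 1.328)
t=4.800: state=(-0.509, 1.631)
t=5.000: state=(-0.145, 2.030)
t=5.200: state=(0.306, 2.470)
t=5.400: state=(0.831, 2.712)
t=5.600: state=(1.351, 2.378)
t=5.610: state=(1.375, 2.344)
compare at T: x=1.375, y=2.344

largest component: y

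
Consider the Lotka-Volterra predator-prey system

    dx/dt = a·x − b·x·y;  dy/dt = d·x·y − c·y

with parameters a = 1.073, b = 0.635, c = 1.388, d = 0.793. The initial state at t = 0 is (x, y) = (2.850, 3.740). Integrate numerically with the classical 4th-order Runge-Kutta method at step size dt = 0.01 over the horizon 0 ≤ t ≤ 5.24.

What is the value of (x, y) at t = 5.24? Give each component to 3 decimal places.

t=0.000: state=(2.850, 3.740)
step 1 (dt=0.01): k1=(-3.710, 3.261), k2=(-3.716, 3.220), k3=(-3.715, 3.220), k4=(-3.720, 3.178); state += dt/6·(k1+2k2+2k3+k4)
t=0.010: state=(2.813, 3.772)
t=0.020: state=(2.776, 3.804)
t=0.030: state=(2.738, 3.834)
continuing one RK4 step at a time; state shown every 20 steps (Δt=0.2):
t=0.200: state=(2.124, 4.200)
t=0.400: state=(1.534, 4.242)
t=0.600: state=(1.126, 3.960)
t=0.800: state=(0.868, 3.508)
t=1.000: state=(0.711, 3.009)
t=1.200: state=(0.620, 2.532)
t=1.400: state=(0.573, 2.107)
t=1.600: state=(0.556, 1.745)
t=1.800: state=(0.563, 1.445)
t=2.000: state=(0.591, 1.199)
t=2.200: state=(0.637, 1.001)
t=2.400: state=(0.702, 0.843)
t=2.600: state=(0.788, 0.719)
t=2.800: state=(0.898, 0.622)
t=3.000: state=(1.033, 0.549)
t=3.200: state=(1.198, 0.496)
t=3.400: state=(1.398, 0.462)
t=3.600: state=(1.636, 0.445)
t=3.800: state=(1.916, 0.446)
t=4.000: state=(2.241, 0.470)
t=4.200: state=(2.609, 0.523)
t=4.400: state=(3.009, 0.618)
t=4.600: state=(3.416, 0.780)
t=4.800: state=(3.775, 1.046)
t=5.000: state=(3.996, 1.471)
t=5.200: state=(3.956, 2.103)
t=5.240: state=(3.907, 2.253)

(x, y) = (3.907, 2.253)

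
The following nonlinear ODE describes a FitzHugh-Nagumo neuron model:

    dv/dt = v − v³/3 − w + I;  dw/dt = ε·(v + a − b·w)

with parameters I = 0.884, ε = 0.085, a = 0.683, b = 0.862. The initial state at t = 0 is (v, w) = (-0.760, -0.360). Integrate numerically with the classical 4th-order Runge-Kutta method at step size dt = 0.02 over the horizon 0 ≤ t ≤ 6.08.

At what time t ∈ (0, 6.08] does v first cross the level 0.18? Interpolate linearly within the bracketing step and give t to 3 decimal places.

t = 1.035

t=0.000: state=(-0.760, -0.360)
step 1 (dt=0.02): k1=(0.630, 0.020), k2=(0.633, 0.020), k3=(0.633, 0.020), k4=(0.635, 0.021); state += dt/6·(k1+2k2+2k3+k4)
t=0.020: state=(-0.747, -0.360)
t=0.040: state=(-0.735, -0.359)
t=0.060: state=(-0.722, -0.359)
continuing one RK4 step at a time; state shown every 10 steps (Δt=0.2):
t=0.200: state=(-0.628, -0.355)
t=0.400: state=(-0.481, -0.348)
t=0.600: state=(-0.310, -0.338)
t=0.800: state=(-0.109, -0.325)
t=1.000: state=(0.133, -0.309)
t=1.020: state=(0.160, -0.307)
next step: t=1.040: state=(0.187, -0.305) — v has crossed 0.18
linear interpolation between t=1.020 (0.15972) and t=1.040 (0.18695) → t≈1.035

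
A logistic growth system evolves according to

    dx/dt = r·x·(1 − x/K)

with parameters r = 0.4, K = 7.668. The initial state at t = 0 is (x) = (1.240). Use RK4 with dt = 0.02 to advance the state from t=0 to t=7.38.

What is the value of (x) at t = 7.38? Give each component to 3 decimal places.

(x) = (6.034)

t=0.000: state=(1.240)
step 1 (dt=0.02): k1=(0.416), k2=(0.417), k3=(0.417), k4=(0.418); state += dt/6·(k1+2k2+2k3+k4)
t=0.020: state=(1.248)
t=0.040: state=(1.257)
t=0.060: state=(1.265)
continuing one RK4 step at a time; state shown every 25 steps (Δt=0.5):
t=0.500: state=(1.462)
t=1.000: state=(1.714)
t=1.500: state=(1.994)
t=2.000: state=(2.303)
t=2.500: state=(2.638)
t=3.000: state=(2.994)
t=3.500: state=(3.366)
t=4.000: state=(3.747)
t=4.500: state=(4.129)
t=5.000: state=(4.506)
t=5.500: state=(4.870)
t=6.000: state=(5.215)
t=6.500: state=(5.536)
t=7.000: state=(5.830)
t=7.380: state=(6.034)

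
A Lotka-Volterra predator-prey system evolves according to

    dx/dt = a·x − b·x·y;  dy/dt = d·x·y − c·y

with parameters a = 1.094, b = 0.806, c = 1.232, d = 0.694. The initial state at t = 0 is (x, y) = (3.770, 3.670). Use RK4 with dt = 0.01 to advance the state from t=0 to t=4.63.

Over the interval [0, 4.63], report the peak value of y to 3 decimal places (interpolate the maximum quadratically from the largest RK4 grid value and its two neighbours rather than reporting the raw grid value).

t=0.000: state=(3.770, 3.670)
step 1 (dt=0.01): k1=(-7.027, 5.081), k2=(-7.038, 5.026), k3=(-7.037, 5.025), k4=(-7.046, 4.969); state += dt/6·(k1+2k2+2k3+k4)
t=0.010: state=(3.700, 3.720)
t=0.020: state=(3.629, 3.769)
t=0.030: state=(3.559, 3.817)
continuing one RK4 step at a time; state shown every 20 steps (Δt=0.2):
t=0.200: state=(2.428, 4.399)
t=0.400: state=(1.465, 4.481)
t=0.600: state=(0.909, 4.114)
t=0.800: state=(0.608, 3.565)
t=1.000: state=(0.446, 2.994)
t=1.200: state=(0.358, 2.473)
t=1.400: state=(0.310, 2.024)
t=1.600: state=(0.288, 1.649)
t=1.800: state=(0.281, 1.340)
t=2.000: state=(0.288, 1.090)
t=2.200: state=(0.306, 0.888)
t=2.400: state=(0.335, 0.725)
t=2.600: state=(0.375, 0.595)
t=2.800: state=(0.427, 0.492)
t=3.000: state=(0.495, 0.410)
t=3.200: state=(0.579, 0.345)
t=3.400: state=(0.685, 0.294)
t=3.600: state=(0.816, 0.255)
t=3.800: state=(0.977, 0.226)
t=4.000: state=(1.174, 0.205)
t=4.200: state=(1.416, 0.191)
t=4.400: state=(1.709, 0.186)
t=4.600: state=(2.064, 0.189)
t=4.630: state=(2.123, 0.190)
largest grid value and its neighbours: y(0.310)=4.51726, y(0.320)=4.51861, y(0.330)=4.51854
parabola through these three points peaks at t≈0.324 with y≈4.51876

max y = 4.519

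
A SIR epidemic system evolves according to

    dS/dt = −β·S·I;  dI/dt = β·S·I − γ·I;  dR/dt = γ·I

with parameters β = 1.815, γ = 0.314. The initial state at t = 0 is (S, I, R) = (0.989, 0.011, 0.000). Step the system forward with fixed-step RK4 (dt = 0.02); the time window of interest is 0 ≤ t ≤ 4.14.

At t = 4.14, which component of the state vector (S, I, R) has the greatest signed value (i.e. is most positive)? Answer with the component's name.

t=0.000: state=(0.989, 0.011, 0.000)
step 1 (dt=0.02): k1=(-0.020, 0.016, 0.003), k2=(-0.020, 0.017, 0.004), k3=(-0.020, 0.017, 0.004), k4=(-0.020, 0.017, 0.004); state += dt/6·(k1+2k2+2k3+k4)
t=0.020: state=(0.989, 0.011, 0.000)
t=0.040: state=(0.988, 0.012, 0.000)
t=0.060: state=(0.988, 0.012, 0.000)
continuing one RK4 step at a time; state shown every 10 steps (Δt=0.2):
t=0.200: state=(0.984, 0.015, 0.001)
t=0.400: state=(0.978, 0.020, 0.002)
t=0.600: state=(0.970, 0.027, 0.003)
t=0.800: state=(0.959, 0.035, 0.005)
t=1.000: state=(0.945, 0.047, 0.008)
t=1.200: state=(0.927, 0.062, 0.011)
t=1.400: state=(0.903, 0.081, 0.016)
t=1.600: state=(0.873, 0.105, 0.022)
t=1.800: state=(0.836, 0.135, 0.029)
t=2.000: state=(0.792, 0.170, 0.039)
t=2.200: state=(0.739, 0.211, 0.050)
t=2.400: state=(0.679, 0.256, 0.065)
t=2.600: state=(0.613, 0.304, 0.083)
t=2.800: state=(0.544, 0.352, 0.103)
t=3.000: state=(0.475, 0.398, 0.127)
t=3.200: state=(0.408, 0.439, 0.153)
t=3.400: state=(0.346, 0.472, 0.182)
t=3.600: state=(0.290, 0.498, 0.212)
t=3.800: state=(0.241, 0.515, 0.244)
t=4.000: state=(0.200, 0.524, 0.277)
t=4.140: state=(0.175, 0.525, 0.300)
compare at T: S=0.175, I=0.525, R=0.300

largest component: I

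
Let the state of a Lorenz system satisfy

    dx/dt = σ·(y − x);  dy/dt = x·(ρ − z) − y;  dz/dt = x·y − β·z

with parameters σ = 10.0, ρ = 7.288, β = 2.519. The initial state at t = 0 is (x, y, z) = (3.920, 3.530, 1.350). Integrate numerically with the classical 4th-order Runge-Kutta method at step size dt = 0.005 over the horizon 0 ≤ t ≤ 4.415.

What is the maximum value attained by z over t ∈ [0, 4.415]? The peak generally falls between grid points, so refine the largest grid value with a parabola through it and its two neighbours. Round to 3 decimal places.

t=0.000: state=(3.920, 3.530, 1.350)
step 1 (dt=0.005): k1=(-3.900, 19.747, 10.437), k2=(-3.309, 19.538, 10.530), k3=(-3.329, 19.546, 10.533), k4=(-2.756, 19.345, 10.627); state += dt/6·(k1+2k2+2k3+k4)
t=0.005: state=(3.903, 3.628, 1.403)
t=0.010: state=(3.892, 3.724, 1.456)
t=0.015: state=(3.886, 3.818, 1.511)
continuing one RK4 step at a time; state shown every 40 steps (Δt=0.2):
t=0.200: state=(5.370, 6.425, 4.597)
t=0.400: state=(6.114, 5.550, 8.825)
t=0.600: state=(3.998, 2.892, 8.561)
t=0.800: state=(2.570, 2.246, 6.354)
t=1.000: state=(2.474, 2.649, 4.761)
t=1.200: state=(3.148, 3.624, 4.261)
t=1.400: state=(4.231, 4.771, 5.088)
t=1.600: state=(4.937, 5.016, 6.781)
t=1.800: state=(4.512, 4.090, 7.534)
t=2.000: state=(3.683, 3.358, 6.870)
t=2.200: state=(3.341, 3.322, 5.932)
t=2.400: state=(3.542, 3.739, 5.475)
t=2.600: state=(4.015, 4.255, 5.711)
t=2.800: state=(4.359, 4.433, 6.372)
t=3.000: state=(4.281, 4.146, 6.793)
t=3.200: state=(3.950, 3.789, 6.646)
t=3.400: state=(3.734, 3.689, 6.238)
t=3.600: state=(3.769, 3.839, 5.972)
t=3.800: state=(3.961, 4.066, 6.018)
t=4.000: state=(4.124, 4.169, 6.276)
t=4.200: state=(4.124, 4.082, 6.480)
t=4.400: state=(3.999, 3.929, 6.466)
t=4.415: state=(3.989, 3.920, 6.457)
largest grid value and its neighbours: z(0.475)=9.27587, z(0.480)=9.27714, z(0.485)=9.27517
parabola through these three points peaks at t≈0.479 with z≈9.27715

max z = 9.277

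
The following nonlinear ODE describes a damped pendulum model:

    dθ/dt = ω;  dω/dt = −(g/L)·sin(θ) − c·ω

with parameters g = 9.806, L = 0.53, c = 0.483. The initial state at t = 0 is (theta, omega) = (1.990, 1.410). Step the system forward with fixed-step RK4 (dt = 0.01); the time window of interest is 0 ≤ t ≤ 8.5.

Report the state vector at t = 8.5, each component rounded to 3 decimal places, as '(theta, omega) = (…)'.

(theta, omega) = (-0.202, -0.508)

t=0.000: state=(1.990, 1.410)
step 1 (dt=0.01): k1=(1.410, -17.581), k2=(1.322, -17.485), k3=(1.323, -17.489), k4=(1.235, -17.395); state += dt/6·(k1+2k2+2k3+k4)
t=0.010: state=(2.003, 1.235)
t=0.020: state=(2.015, 1.062)
t=0.030: state=(2.024, 0.891)
continuing one RK4 step at a time; state shown every 50 steps (Δt=0.5):
t=0.500: state=(0.644, -6.367)
t=1.000: state=(-1.556, -0.216)
t=1.500: state=(0.222, 5.283)
t=2.000: state=(1.048, -2.495)
t=2.500: state=(-0.847, -2.256)
t=3.000: state=(-0.188, 3.796)
t=3.500: state=(0.786, -1.090)
t=4.000: state=(-0.506, -2.006)
t=4.500: state=(-0.179, 2.620)
t=5.000: state=(0.546, -0.704)
t=5.500: state=(-0.353, -1.400)
t=6.000: state=(-0.105, 1.848)
t=6.500: state=(0.371, -0.601)
t=7.000: state=(-0.265, -0.881)
t=7.500: state=(-0.042, 1.307)
t=8.000: state=(0.246, -0.541)
t=8.500: state=(-0.202, -0.508)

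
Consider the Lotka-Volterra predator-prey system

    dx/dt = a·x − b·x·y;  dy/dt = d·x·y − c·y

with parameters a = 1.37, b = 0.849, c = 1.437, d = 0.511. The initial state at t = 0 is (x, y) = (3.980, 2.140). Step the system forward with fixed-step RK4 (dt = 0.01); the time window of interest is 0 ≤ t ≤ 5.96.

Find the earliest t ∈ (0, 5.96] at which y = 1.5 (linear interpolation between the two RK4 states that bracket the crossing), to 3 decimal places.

t = 1.786

t=0.000: state=(3.980, 2.140)
step 1 (dt=0.01): k1=(-1.779, 1.277), k2=(-1.796, 1.271), k3=(-1.796, 1.271), k4=(-1.813, 1.265); state += dt/6·(k1+2k2+2k3+k4)
t=0.010: state=(3.962, 2.153)
t=0.020: state=(3.944, 2.165)
t=0.030: state=(3.925, 2.178)
continuing one RK4 step at a time; state shown every 20 steps (Δt=0.2):
t=0.200: state=(3.568, 2.363)
t=0.400: state=(3.102, 2.493)
t=0.600: state=(2.664, 2.510)
t=0.800: state=(2.302, 2.425)
t=1.000: state=(2.031, 2.268)
t=1.200: state=(1.847, 2.073)
t=1.400: state=(1.738, 1.867)
t=1.600: state=(1.694, 1.668)
t=1.780: state=(1.701, 1.505)
next step: t=1.790: state=(1.703, 1.497) — y has crossed 1.5
linear interpolation between t=1.780 (1.50517) and t=1.790 (1.49666) → t≈1.786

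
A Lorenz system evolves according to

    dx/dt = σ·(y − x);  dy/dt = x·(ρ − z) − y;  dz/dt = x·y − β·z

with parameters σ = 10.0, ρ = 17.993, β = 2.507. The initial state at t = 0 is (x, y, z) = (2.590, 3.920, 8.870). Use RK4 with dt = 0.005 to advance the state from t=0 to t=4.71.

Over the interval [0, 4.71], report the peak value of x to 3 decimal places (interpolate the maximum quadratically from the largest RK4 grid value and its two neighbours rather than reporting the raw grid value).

t=0.000: state=(2.590, 3.920, 8.870)
step 1 (dt=0.005): k1=(13.300, 19.709, -12.084), k2=(13.460, 20.042, -11.749), k3=(13.465, 20.043, -11.747), k4=(13.629, 20.379, -11.407); state += dt/6·(k1+2k2+2k3+k4)
t=0.005: state=(2.657, 4.020, 8.811)
t=0.010: state=(2.726, 4.124, 8.756)
t=0.015: state=(2.797, 4.231, 8.704)
continuing one RK4 step at a time; state shown every 40 steps (Δt=0.2):
t=0.200: state=(7.201, 10.550, 11.086)
t=0.400: state=(10.153, 7.593, 23.872)
t=0.600: state=(3.338, 1.252, 17.883)
t=0.800: state=(2.079, 2.458, 11.431)
t=1.000: state=(4.440, 6.578, 9.141)
t=1.200: state=(10.002, 12.027, 17.894)
t=1.400: state=(6.624, 2.931, 21.939)
t=1.600: state=(2.462, 1.963, 14.444)
t=1.800: state=(3.313, 4.580, 10.085)
t=2.000: state=(7.741, 10.649, 13.036)
t=2.200: state=(9.223, 6.614, 22.987)
t=2.400: state=(3.602, 2.039, 17.203)
t=2.600: state=(3.025, 3.725, 11.666)
t=2.800: state=(6.196, 8.658, 11.543)
t=3.000: state=(9.825, 9.327, 21.163)
t=3.200: state=(5.026, 2.688, 19.211)
t=3.400: state=(3.178, 3.430, 13.189)
t=3.600: state=(5.434, 7.418, 11.549)
t=3.800: state=(9.415, 10.141, 19.063)
t=4.000: state=(6.181, 3.654, 20.262)
t=4.200: state=(3.543, 3.441, 14.400)
t=4.400: state=(5.149, 6.782, 12.044)
t=4.600: state=(8.869, 10.019, 17.778)
t=4.710: state=(8.709, 7.252, 21.162)
largest grid value and its neighbours: x(0.345)=10.84005, x(0.350)=10.84101, x(0.355)=10.82907
parabola through these three points peaks at t≈0.348 with x≈10.84218

max x = 10.842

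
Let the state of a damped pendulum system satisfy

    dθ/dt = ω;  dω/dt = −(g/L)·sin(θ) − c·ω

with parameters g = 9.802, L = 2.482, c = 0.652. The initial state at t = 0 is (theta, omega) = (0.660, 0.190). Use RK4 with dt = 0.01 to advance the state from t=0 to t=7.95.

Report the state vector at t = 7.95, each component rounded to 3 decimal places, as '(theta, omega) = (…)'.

(theta, omega) = (-0.044, -0.037)

t=0.000: state=(0.660, 0.190)
step 1 (dt=0.01): k1=(0.190, -2.545), k2=(0.177, -2.540), k3=(0.177, -2.540), k4=(0.165, -2.534); state += dt/6·(k1+2k2+2k3+k4)
t=0.010: state=(0.662, 0.165)
t=0.020: state=(0.663, 0.139)
t=0.030: state=(0.665, 0.114)
continuing one RK4 step at a time; state shown every 50 steps (Δt=0.5):
t=0.500: state=(0.476, -0.820)
t=1.000: state=(-0.011, -0.963)
t=1.500: state=(-0.354, -0.331)
t=2.000: state=(-0.332, 0.373)
t=2.500: state=(-0.063, 0.602)
t=3.000: state=(0.180, 0.304)
t=3.500: state=(0.216, -0.145)
t=4.000: state=(0.076, -0.358)
t=4.500: state=(-0.084, -0.235)
t=5.000: state=(-0.134, 0.035)
t=5.500: state=(-0.067, 0.203)
t=6.000: state=(0.034, 0.167)
t=6.500: state=(0.080, 0.012)
t=7.000: state=(0.052, -0.110)
t=7.500: state=(-0.009, -0.112)
t=7.950: state=(-0.044, -0.037)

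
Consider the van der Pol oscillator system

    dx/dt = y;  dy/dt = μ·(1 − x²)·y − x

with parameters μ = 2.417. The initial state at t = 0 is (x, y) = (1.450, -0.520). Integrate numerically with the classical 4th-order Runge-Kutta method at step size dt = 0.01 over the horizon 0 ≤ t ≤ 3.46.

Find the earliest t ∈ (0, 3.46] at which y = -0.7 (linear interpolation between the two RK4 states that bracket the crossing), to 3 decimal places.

t = 0.534

t=0.000: state=(1.450, -0.520)
step 1 (dt=0.01): k1=(-0.520, -0.064), k2=(-0.520, -0.070), k3=(-0.520, -0.070), k4=(-0.521, -0.076); state += dt/6·(k1+2k2+2k3+k4)
t=0.010: state=(1.445, -0.521)
t=0.020: state=(1.440, -0.522)
t=0.030: state=(1.434, -0.522)
continuing one RK4 step at a time; state shown every 20 steps (Δt=0.2):
t=0.200: state=(1.343, -0.554)
t=0.400: state=(1.226, -0.626)
t=0.530: state=(1.140, -0.697)
next step: t=0.540: state=(1.133, -0.704) — y has crossed -0.7
linear interpolation between t=0.530 (-0.69728) and t=0.540 (-0.70371) → t≈0.534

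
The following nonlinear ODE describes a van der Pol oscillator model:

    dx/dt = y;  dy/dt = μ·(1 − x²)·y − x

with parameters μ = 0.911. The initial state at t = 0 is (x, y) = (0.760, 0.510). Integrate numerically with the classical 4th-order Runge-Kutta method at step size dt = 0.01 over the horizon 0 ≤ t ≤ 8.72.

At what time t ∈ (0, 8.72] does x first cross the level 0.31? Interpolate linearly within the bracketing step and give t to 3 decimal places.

t = 1.768

t=0.000: state=(0.760, 0.510)
step 1 (dt=0.01): k1=(0.510, -0.564), k2=(0.507, -0.569), k3=(0.507, -0.569), k4=(0.504, -0.575); state += dt/6·(k1+2k2+2k3+k4)
t=0.010: state=(0.765, 0.504)
t=0.020: state=(0.770, 0.499)
t=0.030: state=(0.775, 0.493)
continuing one RK4 step at a time; state shown every 50 steps (Δt=0.5):
t=0.500: state=(0.926, 0.124)
t=1.000: state=(0.871, -0.345)
t=1.500: state=(0.577, -0.843)
t=1.760: state=(0.319, -1.147)
next step: t=1.770: state=(0.308, -1.160) — x has crossed 0.31
linear interpolation between t=1.760 (0.31946) and t=1.770 (0.30793) → t≈1.768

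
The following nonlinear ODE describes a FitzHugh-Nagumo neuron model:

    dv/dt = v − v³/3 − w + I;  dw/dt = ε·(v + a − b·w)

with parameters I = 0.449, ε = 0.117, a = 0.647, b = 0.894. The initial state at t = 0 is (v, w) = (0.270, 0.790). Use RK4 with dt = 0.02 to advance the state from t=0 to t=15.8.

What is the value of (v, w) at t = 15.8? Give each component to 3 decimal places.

(v, w) = (-0.816, -0.307)

t=0.000: state=(0.270, 0.790)
step 1 (dt=0.02): k1=(-0.078, 0.025), k2=(-0.079, 0.025), k3=(-0.079, 0.025), k4=(-0.080, 0.024); state += dt/6·(k1+2k2+2k3+k4)
t=0.020: state=(0.268, 0.790)
t=0.040: state=(0.267, 0.791)
t=0.060: state=(0.265, 0.791)
continuing one RK4 step at a time; state shown every 50 steps (Δt=1):
t=1.000: state=(0.127, 0.807)
t=2.000: state=(-0.267, 0.794)
t=3.000: state=(-1.099, 0.713)
t=4.000: state=(-1.677, 0.553)
t=5.000: state=(-1.719, 0.379)
t=6.000: state=(-1.653, 0.225)
t=7.000: state=(-1.574, 0.096)
t=8.000: state=(-1.495, -0.012)
t=9.000: state=(-1.415, -0.101)
t=10.000: state=(-1.336, -0.172)
t=11.000: state=(-1.256, -0.227)
t=12.000: state=(-1.175, -0.267)
t=13.000: state=(-1.092, -0.295)
t=14.000: state=(-1.003, -0.310)
t=15.000: state=(-0.905, -0.313)
t=15.800: state=(-0.816, -0.307)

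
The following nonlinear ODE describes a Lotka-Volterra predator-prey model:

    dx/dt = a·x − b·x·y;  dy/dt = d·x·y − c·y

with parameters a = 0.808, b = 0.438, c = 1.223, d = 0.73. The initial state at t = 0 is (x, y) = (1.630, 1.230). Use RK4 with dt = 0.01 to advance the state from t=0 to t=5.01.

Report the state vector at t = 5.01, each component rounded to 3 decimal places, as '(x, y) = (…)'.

(x, y) = (1.229, 1.635)

t=0.000: state=(1.630, 1.230)
step 1 (dt=0.01): k1=(0.439, -0.041), k2=(0.440, -0.039), k3=(0.440, -0.039), k4=(0.440, -0.037); state += dt/6·(k1+2k2+2k3+k4)
t=0.010: state=(1.634, 1.230)
t=0.020: state=(1.639, 1.229)
t=0.030: state=(1.643, 1.229)
continuing one RK4 step at a time; state shown every 20 steps (Δt=0.2):
t=0.200: state=(1.720, 1.230)
t=0.400: state=(1.815, 1.247)
t=0.600: state=(1.910, 1.281)
t=0.800: state=(2.002, 1.335)
t=1.000: state=(2.087, 1.409)
t=1.200: state=(2.159, 1.504)
t=1.400: state=(2.214, 1.621)
t=1.600: state=(2.244, 1.758)
t=1.800: state=(2.247, 1.911)
t=2.000: state=(2.218, 2.074)
t=2.200: state=(2.158, 2.236)
t=2.400: state=(2.072, 2.385)
t=2.600: state=(1.965, 2.508)
t=2.800: state=(1.846, 2.594)
t=3.000: state=(1.725, 2.636)
t=3.200: state=(1.610, 2.633)
t=3.400: state=(1.505, 2.587)
t=3.600: state=(1.415, 2.507)
t=3.800: state=(1.341, 2.399)
t=4.000: state=(1.284, 2.275)
t=4.200: state=(1.244, 2.142)
t=4.400: state=(1.219, 2.008)
t=4.600: state=(1.209, 1.876)
t=4.800: state=(1.212, 1.753)
t=5.000: state=(1.228, 1.640)
t=5.010: state=(1.229, 1.635)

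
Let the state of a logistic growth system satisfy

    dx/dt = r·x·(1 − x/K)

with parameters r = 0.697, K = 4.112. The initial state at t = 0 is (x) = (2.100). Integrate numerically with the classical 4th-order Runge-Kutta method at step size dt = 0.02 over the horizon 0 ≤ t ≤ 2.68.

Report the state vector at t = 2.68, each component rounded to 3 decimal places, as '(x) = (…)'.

(x) = (3.582)

t=0.000: state=(2.100)
step 1 (dt=0.02): k1=(0.716), k2=(0.716), k3=(0.716), k4=(0.716); state += dt/6·(k1+2k2+2k3+k4)
t=0.020: state=(2.114)
t=0.040: state=(2.129)
t=0.060: state=(2.143)
continuing one RK4 step at a time; state shown every 5 steps (Δt=0.1):
t=0.100: state=(2.172)
t=0.200: state=(2.243)
t=0.300: state=(2.314)
t=0.400: state=(2.384)
t=0.500: state=(2.453)
t=0.600: state=(2.522)
t=0.700: state=(2.589)
t=0.800: state=(2.655)
t=0.900: state=(2.720)
t=1.000: state=(2.784)
t=1.100: state=(2.846)
t=1.200: state=(2.906)
t=1.300: state=(2.964)
t=1.400: state=(3.021)
t=1.500: state=(3.076)
t=1.600: state=(3.129)
t=1.700: state=(3.180)
t=1.800: state=(3.230)
t=1.900: state=(3.277)
t=2.000: state=(3.322)
t=2.100: state=(3.366)
t=2.200: state=(3.407)
t=2.300: state=(3.447)
t=2.400: state=(3.485)
t=2.500: state=(3.521)
t=2.600: state=(3.556)
t=2.680: state=(3.582)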